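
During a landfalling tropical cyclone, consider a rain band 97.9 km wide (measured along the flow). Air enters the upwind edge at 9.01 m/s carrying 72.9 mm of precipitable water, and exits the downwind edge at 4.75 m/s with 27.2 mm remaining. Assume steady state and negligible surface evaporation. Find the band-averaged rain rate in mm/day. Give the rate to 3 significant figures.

Column moisture flux per unit crosswind length is F = V × PW.
Inflow: F_in = 9.01 × 72.9 = 656.829 mm·m/s
Outflow: F_out = 4.75 × 27.2 = 129.2 mm·m/s
Steady-state rate R = (F_in − F_out)/L = (656.829 − 129.2) / 97900 m = 5.389e-03 mm/s.
R = 5.389e-03 × 3600 × 24 = 466 mm/day.

R ≈ 466 mm/day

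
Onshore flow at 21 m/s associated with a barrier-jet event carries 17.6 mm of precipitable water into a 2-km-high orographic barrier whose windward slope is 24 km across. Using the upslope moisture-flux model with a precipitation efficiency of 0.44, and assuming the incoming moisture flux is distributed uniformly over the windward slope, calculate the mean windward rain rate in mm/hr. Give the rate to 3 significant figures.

Incoming column moisture flux per unit ridge length: F = V × PW = 21 × 17.6 = 369.6 mm·m/s.
Spread over the 24 km slope with efficiency ε = 0.44: R = ε·F/W = 0.44 × 369.6 / 24000 m = 6.776e-03 mm/s.
R = 6.776e-03 × 3600 = 24.4 mm/hr.

R ≈ 24.4 mm/hr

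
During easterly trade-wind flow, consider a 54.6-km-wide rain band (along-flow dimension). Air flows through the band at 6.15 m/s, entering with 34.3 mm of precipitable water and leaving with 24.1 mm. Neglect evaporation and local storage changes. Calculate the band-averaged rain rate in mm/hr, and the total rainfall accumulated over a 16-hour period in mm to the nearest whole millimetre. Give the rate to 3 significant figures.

R ≈ 4.14 mm/hr; total ≈ 66 mm

Column moisture flux per unit crosswind length is F = V × PW.
Inflow: F_in = 6.15 × 34.3 = 210.945 mm·m/s
Outflow: F_out = 6.15 × 24.1 = 148.215 mm·m/s
Steady-state rate R = (F_in − F_out)/L = (210.945 − 148.215) / 54600 m = 1.149e-03 mm/s.
R = 1.149e-03 × 3600 = 4.14 mm/hr.
Over 16 h: total = 4.14 × 16 = 66.24 ≈ 66 mm.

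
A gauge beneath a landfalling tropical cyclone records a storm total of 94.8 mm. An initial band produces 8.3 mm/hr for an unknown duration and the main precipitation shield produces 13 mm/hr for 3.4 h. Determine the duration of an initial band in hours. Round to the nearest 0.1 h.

Known phases: 13 × 3.4 = 44.2 mm.
Remaining depth = 94.8 − 44.2 = 50.6 mm.
Duration = 50.6 / 8.3 = 6.1 h.

duration ≈ 6.1 h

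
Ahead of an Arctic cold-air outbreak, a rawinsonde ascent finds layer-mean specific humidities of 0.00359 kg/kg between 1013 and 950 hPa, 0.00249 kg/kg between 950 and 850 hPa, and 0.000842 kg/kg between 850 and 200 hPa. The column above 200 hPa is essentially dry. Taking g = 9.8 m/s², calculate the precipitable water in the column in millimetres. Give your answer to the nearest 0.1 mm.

PW ≈ 10.4 mm

Precipitable water is the column-integrated vapour mass per unit area: PW = (1/g) Σ q̄ Δp, with q in kg/kg and Δp in Pa (1 kg/m² of water = 1 mm).
Layer 1013–950 hPa: Δp = 63 hPa = 6300 Pa, q̄ = 0.00359 kg/kg → 0.00359 × 6300 / 9.8 = 2.31 mm
Layer 950–850 hPa: Δp = 100 hPa = 10000 Pa, q̄ = 0.00249 kg/kg → 0.00249 × 10000 / 9.8 = 2.54 mm
Layer 850–200 hPa: Δp = 650 hPa = 65000 Pa, q̄ = 0.000842 kg/kg → 0.000842 × 65000 / 9.8 = 5.58 mm
PW = 2.31 + 2.54 + 5.58 = 10.43 ≈ 10.4 mm.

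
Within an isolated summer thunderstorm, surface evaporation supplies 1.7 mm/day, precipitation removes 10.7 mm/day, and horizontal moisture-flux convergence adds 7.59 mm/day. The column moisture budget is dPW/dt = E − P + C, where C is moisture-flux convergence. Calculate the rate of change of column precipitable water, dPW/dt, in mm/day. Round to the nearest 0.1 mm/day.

dPW/dt = E − P + C = 1.7 − 10.7 + (7.59) = -1.4 mm/day.

dPW/dt ≈ -1.4 mm/day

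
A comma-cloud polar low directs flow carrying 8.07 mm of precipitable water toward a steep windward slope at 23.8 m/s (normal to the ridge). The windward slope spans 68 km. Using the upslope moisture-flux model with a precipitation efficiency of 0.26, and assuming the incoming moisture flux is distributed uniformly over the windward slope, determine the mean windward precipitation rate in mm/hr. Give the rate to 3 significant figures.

R ≈ 2.64 mm/hr

Incoming column moisture flux per unit ridge length: F = V × PW = 23.8 × 8.07 = 192.066 mm·m/s.
Spread over the 68 km slope with efficiency ε = 0.26: R = ε·F/W = 0.26 × 192.066 / 68000 m = 7.344e-04 mm/s.
R = 7.344e-04 × 3600 = 2.64 mm/hr.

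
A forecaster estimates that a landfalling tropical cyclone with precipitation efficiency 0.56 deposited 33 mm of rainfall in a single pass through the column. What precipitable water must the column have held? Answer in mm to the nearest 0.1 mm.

PW = rainfall / ε = 33 / 0.56 = 58.9 mm.

PW ≈ 58.9 mm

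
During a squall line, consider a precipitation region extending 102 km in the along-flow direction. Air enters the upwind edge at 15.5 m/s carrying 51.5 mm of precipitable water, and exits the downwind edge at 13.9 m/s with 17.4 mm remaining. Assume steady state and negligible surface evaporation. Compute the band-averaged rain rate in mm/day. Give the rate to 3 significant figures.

Column moisture flux per unit crosswind length is F = V × PW.
Inflow: F_in = 15.5 × 51.5 = 798.25 mm·m/s
Outflow: F_out = 13.9 × 17.4 = 241.86 mm·m/s
Steady-state rate R = (F_in − F_out)/L = (798.25 − 241.86) / 102000 m = 5.455e-03 mm/s.
R = 5.455e-03 × 3600 × 24 = 471 mm/day.

R ≈ 471 mm/day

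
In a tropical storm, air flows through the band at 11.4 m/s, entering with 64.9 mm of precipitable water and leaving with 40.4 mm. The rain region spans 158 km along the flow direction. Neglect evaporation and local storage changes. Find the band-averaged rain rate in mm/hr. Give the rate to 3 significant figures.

Column moisture flux per unit crosswind length is F = V × PW.
Inflow: F_in = 11.4 × 64.9 = 739.86 mm·m/s
Outflow: F_out = 11.4 × 40.4 = 460.56 mm·m/s
Steady-state rate R = (F_in − F_out)/L = (739.86 − 460.56) / 158000 m = 1.768e-03 mm/s.
R = 1.768e-03 × 3600 = 6.36 mm/hr.

R ≈ 6.36 mm/hr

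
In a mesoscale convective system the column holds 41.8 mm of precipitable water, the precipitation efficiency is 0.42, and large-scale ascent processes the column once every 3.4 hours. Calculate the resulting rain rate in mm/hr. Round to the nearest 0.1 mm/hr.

R ≈ 5.2 mm/hr

Each overturning extracts ε × PW = 0.42 × 41.8 = 17.556 mm.
Rate = ε·PW / τ = 17.556 / 3.4 h = 5.2 mm/hr.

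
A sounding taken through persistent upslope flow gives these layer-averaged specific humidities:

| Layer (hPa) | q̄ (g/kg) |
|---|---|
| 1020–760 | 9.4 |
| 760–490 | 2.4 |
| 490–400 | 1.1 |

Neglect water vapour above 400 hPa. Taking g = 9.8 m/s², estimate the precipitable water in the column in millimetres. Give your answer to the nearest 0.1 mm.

Precipitable water is the column-integrated vapour mass per unit area: PW = (1/g) Σ q̄ Δp, with q in kg/kg and Δp in Pa (1 kg/m² of water = 1 mm).
Layer 1020–760 hPa: Δp = 260 hPa = 26000 Pa, q̄ = 0.0094 kg/kg → 0.0094 × 26000 / 9.8 = 24.94 mm
Layer 760–490 hPa: Δp = 270 hPa = 27000 Pa, q̄ = 0.0024 kg/kg → 0.0024 × 27000 / 9.8 = 6.61 mm
Layer 490–400 hPa: Δp = 90 hPa = 9000 Pa, q̄ = 0.0011 kg/kg → 0.0011 × 9000 / 9.8 = 1.01 mm
PW = 24.94 + 6.61 + 1.01 = 32.56 ≈ 32.6 mm.

PW ≈ 32.6 mm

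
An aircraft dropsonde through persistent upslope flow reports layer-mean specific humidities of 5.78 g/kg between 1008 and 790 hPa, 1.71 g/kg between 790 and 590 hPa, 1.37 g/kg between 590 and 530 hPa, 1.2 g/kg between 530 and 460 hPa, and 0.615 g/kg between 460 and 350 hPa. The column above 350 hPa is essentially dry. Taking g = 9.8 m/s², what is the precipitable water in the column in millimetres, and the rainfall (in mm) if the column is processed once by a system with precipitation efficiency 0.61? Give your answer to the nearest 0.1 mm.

PW ≈ 18.7 mm; rainfall ≈ 11.4 mm

Precipitable water is the column-integrated vapour mass per unit area: PW = (1/g) Σ q̄ Δp, with q in kg/kg and Δp in Pa (1 kg/m² of water = 1 mm).
Layer 1008–790 hPa: Δp = 218 hPa = 21800 Pa, q̄ = 0.00578 kg/kg → 0.00578 × 21800 / 9.8 = 12.86 mm
Layer 790–590 hPa: Δp = 200 hPa = 20000 Pa, q̄ = 0.00171 kg/kg → 0.00171 × 20000 / 9.8 = 3.49 mm
Layer 590–530 hPa: Δp = 60 hPa = 6000 Pa, q̄ = 0.00137 kg/kg → 0.00137 × 6000 / 9.8 = 0.84 mm
Layer 530–460 hPa: Δp = 70 hPa = 7000 Pa, q̄ = 0.0012 kg/kg → 0.0012 × 7000 / 9.8 = 0.86 mm
Layer 460–350 hPa: Δp = 110 hPa = 11000 Pa, q̄ = 0.000615 kg/kg → 0.000615 × 11000 / 9.8 = 0.69 mm
PW = 12.86 + 3.49 + 0.84 + 0.86 + 0.69 = 18.74 ≈ 18.7 mm.
Rainfall = ε × PW = 0.61 × 18.7 = 11.4 mm.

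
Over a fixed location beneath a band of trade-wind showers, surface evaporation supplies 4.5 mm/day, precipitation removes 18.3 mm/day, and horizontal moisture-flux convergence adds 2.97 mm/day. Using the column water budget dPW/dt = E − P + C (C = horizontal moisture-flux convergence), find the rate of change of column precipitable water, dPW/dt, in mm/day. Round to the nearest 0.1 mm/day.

dPW/dt = E − P + C = 4.5 − 18.3 + (2.97) = -10.8 mm/day.

dPW/dt ≈ -10.8 mm/day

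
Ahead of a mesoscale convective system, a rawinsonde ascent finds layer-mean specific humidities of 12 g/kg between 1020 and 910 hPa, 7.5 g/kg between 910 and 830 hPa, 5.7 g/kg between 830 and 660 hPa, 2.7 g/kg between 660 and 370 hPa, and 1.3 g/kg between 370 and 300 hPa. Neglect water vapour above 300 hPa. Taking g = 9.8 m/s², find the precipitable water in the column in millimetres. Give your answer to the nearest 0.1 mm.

Precipitable water is the column-integrated vapour mass per unit area: PW = (1/g) Σ q̄ Δp, with q in kg/kg and Δp in Pa (1 kg/m² of water = 1 mm).
Layer 1020–910 hPa: Δp = 110 hPa = 11000 Pa, q̄ = 0.012 kg/kg → 0.012 × 11000 / 9.8 = 13.47 mm
Layer 910–830 hPa: Δp = 80 hPa = 8000 Pa, q̄ = 0.0075 kg/kg → 0.0075 × 8000 / 9.8 = 6.12 mm
Layer 830–660 hPa: Δp = 170 hPa = 17000 Pa, q̄ = 0.0057 kg/kg → 0.0057 × 17000 / 9.8 = 9.89 mm
Layer 660–370 hPa: Δp = 290 hPa = 29000 Pa, q̄ = 0.0027 kg/kg → 0.0027 × 29000 / 9.8 = 7.99 mm
Layer 370–300 hPa: Δp = 70 hPa = 7000 Pa, q̄ = 0.0013 kg/kg → 0.0013 × 7000 / 9.8 = 0.93 mm
PW = 13.47 + 6.12 + 9.89 + 7.99 + 0.93 = 38.40 ≈ 38.4 mm.

PW ≈ 38.4 mm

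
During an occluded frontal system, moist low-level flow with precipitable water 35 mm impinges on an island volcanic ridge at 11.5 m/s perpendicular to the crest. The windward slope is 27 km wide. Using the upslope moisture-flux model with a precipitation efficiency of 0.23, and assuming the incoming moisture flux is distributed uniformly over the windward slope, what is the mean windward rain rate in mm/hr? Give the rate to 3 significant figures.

R ≈ 12.3 mm/hr

Incoming column moisture flux per unit ridge length: F = V × PW = 11.5 × 35 = 402.5 mm·m/s.
Spread over the 27 km slope with efficiency ε = 0.23: R = ε·F/W = 0.23 × 402.5 / 27000 m = 3.429e-03 mm/s.
R = 3.429e-03 × 3600 = 12.3 mm/hr.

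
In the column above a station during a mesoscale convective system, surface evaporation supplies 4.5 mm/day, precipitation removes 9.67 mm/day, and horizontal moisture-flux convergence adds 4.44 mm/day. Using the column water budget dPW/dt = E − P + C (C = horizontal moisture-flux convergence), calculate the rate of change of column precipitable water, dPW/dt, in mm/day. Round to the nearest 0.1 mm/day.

dPW/dt ≈ -0.7 mm/day

dPW/dt = E − P + C = 4.5 − 9.67 + (4.44) = -0.7 mm/day.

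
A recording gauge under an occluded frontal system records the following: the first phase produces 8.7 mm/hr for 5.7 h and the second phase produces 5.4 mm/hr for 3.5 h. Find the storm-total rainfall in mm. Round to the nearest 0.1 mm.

Total = Σ Rᵢ Δtᵢ = 8.7 × 5.7 + 5.4 × 3.5
      = 49.59 + 18.9 = 68.5 mm.

total ≈ 68.5 mm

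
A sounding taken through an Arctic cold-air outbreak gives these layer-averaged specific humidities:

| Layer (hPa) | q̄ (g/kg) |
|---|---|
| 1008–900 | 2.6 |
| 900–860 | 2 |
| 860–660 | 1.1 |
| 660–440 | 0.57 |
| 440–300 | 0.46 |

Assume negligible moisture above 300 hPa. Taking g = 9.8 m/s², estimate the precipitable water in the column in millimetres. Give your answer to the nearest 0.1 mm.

PW ≈ 7.9 mm

Precipitable water is the column-integrated vapour mass per unit area: PW = (1/g) Σ q̄ Δp, with q in kg/kg and Δp in Pa (1 kg/m² of water = 1 mm).
Layer 1008–900 hPa: Δp = 108 hPa = 10800 Pa, q̄ = 0.0026 kg/kg → 0.0026 × 10800 / 9.8 = 2.87 mm
Layer 900–860 hPa: Δp = 40 hPa = 4000 Pa, q̄ = 0.002 kg/kg → 0.002 × 4000 / 9.8 = 0.82 mm
Layer 860–660 hPa: Δp = 200 hPa = 20000 Pa, q̄ = 0.0011 kg/kg → 0.0011 × 20000 / 9.8 = 2.24 mm
Layer 660–440 hPa: Δp = 220 hPa = 22000 Pa, q̄ = 0.00057 kg/kg → 0.00057 × 22000 / 9.8 = 1.28 mm
Layer 440–300 hPa: Δp = 140 hPa = 14000 Pa, q̄ = 0.00046 kg/kg → 0.00046 × 14000 / 9.8 = 0.66 mm
PW = 2.87 + 0.82 + 2.24 + 1.28 + 0.66 = 7.87 ≈ 7.9 mm.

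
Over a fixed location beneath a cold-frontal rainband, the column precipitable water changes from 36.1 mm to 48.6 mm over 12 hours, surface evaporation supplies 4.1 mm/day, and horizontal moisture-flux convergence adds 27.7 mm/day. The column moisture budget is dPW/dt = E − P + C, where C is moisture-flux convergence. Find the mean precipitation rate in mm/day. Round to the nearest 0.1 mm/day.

dPW/dt = (48.6 − 36.1) mm / (12/24 day) = +25.000 mm/day.
P = E + C − dPW/dt = 4.1 + (27.7) − (+25.000) = 6.8 mm/day.

P ≈ 6.8 mm/day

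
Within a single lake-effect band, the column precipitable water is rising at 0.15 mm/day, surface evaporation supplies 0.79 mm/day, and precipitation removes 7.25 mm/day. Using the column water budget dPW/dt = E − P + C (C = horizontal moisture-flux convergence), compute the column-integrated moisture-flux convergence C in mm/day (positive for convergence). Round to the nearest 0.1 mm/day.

C ≈ 6.6 mm/day

dPW/dt = +0.15 mm/day.
C = dPW/dt − E + P = (+0.15) − 0.79 + 7.25 = 6.6 mm/day.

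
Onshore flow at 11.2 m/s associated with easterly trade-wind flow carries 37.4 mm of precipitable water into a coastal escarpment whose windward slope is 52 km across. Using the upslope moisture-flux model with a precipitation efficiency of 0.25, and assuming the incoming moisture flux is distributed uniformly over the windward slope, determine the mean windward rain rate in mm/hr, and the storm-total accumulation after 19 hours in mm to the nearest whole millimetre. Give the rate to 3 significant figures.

R ≈ 7.25 mm/hr; total ≈ 138 mm

Incoming column moisture flux per unit ridge length: F = V × PW = 11.2 × 37.4 = 418.88 mm·m/s.
Spread over the 52 km slope with efficiency ε = 0.25: R = ε·F/W = 0.25 × 418.88 / 52000 m = 2.014e-03 mm/s.
R = 2.014e-03 × 3600 = 7.25 mm/hr.
Over 19 h: total = 7.25 × 19 = 137.75 ≈ 138 mm.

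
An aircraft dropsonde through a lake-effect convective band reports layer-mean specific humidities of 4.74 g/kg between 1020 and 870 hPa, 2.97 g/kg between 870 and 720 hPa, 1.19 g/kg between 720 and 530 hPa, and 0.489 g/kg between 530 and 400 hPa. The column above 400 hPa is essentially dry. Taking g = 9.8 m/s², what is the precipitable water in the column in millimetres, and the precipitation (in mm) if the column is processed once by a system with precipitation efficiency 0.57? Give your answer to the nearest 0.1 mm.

Precipitable water is the column-integrated vapour mass per unit area: PW = (1/g) Σ q̄ Δp, with q in kg/kg and Δp in Pa (1 kg/m² of water = 1 mm).
Layer 1020–870 hPa: Δp = 150 hPa = 15000 Pa, q̄ = 0.00474 kg/kg → 0.00474 × 15000 / 9.8 = 7.26 mm
Layer 870–720 hPa: Δp = 150 hPa = 15000 Pa, q̄ = 0.00297 kg/kg → 0.00297 × 15000 / 9.8 = 4.55 mm
Layer 720–530 hPa: Δp = 190 hPa = 19000 Pa, q̄ = 0.00119 kg/kg → 0.00119 × 19000 / 9.8 = 2.31 mm
Layer 530–400 hPa: Δp = 130 hPa = 13000 Pa, q̄ = 0.000489 kg/kg → 0.000489 × 13000 / 9.8 = 0.65 mm
PW = 7.26 + 4.55 + 2.31 + 0.65 = 14.77 ≈ 14.8 mm.
Precipitation = ε × PW = 0.57 × 14.8 = 8.4 mm.

PW ≈ 14.8 mm; precipitation ≈ 8.4 mm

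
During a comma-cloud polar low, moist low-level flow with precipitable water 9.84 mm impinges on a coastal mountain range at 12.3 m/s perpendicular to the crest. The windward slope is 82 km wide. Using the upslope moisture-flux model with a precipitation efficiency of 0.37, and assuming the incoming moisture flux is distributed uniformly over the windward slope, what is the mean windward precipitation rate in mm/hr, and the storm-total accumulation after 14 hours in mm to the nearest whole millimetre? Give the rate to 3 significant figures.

Incoming column moisture flux per unit ridge length: F = V × PW = 12.3 × 9.84 = 121.032 mm·m/s.
Spread over the 82 km slope with efficiency ε = 0.37: R = ε·F/W = 0.37 × 121.032 / 82000 m = 5.461e-04 mm/s.
R = 5.461e-04 × 3600 = 1.97 mm/hr.
Over 14 h: total = 1.97 × 14 = 27.58 ≈ 28 mm.

R ≈ 1.97 mm/hr; total ≈ 28 mm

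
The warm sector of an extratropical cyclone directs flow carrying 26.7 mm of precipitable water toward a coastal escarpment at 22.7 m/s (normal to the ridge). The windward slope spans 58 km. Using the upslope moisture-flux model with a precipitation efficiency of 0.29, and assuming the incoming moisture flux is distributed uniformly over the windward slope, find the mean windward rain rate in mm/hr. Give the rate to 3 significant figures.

Incoming column moisture flux per unit ridge length: F = V × PW = 22.7 × 26.7 = 606.09 mm·m/s.
Spread over the 58 km slope with efficiency ε = 0.29: R = ε·F/W = 0.29 × 606.09 / 58000 m = 3.030e-03 mm/s.
R = 3.030e-03 × 3600 = 10.9 mm/hr.

R ≈ 10.9 mm/hr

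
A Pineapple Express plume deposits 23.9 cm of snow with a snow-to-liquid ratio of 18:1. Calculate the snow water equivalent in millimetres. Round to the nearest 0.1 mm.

SWE = snow depth / ratio = 23.9 cm / 18 = 1.328 cm = 13.3 mm.

SWE ≈ 13.3 mm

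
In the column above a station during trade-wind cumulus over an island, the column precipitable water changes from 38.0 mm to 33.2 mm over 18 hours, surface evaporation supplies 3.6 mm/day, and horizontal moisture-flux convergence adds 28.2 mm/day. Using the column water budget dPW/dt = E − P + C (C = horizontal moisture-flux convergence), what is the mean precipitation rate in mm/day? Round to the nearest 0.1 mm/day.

P ≈ 38.2 mm/day

dPW/dt = (33.2 − 38.0) mm / (18/24 day) = -6.400 mm/day.
P = E + C − dPW/dt = 3.6 + (28.2) − (-6.400) = 38.2 mm/day.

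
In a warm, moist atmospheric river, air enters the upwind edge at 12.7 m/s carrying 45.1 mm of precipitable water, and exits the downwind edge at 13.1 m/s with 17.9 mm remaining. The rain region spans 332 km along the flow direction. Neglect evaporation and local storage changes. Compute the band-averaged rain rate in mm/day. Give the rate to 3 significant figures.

R ≈ 88.0 mm/day

Column moisture flux per unit crosswind length is F = V × PW.
Inflow: F_in = 12.7 × 45.1 = 572.77 mm·m/s
Outflow: F_out = 13.1 × 17.9 = 234.49 mm·m/s
Steady-state rate R = (F_in − F_out)/L = (572.77 − 234.49) / 332000 m = 1.019e-03 mm/s.
R = 1.019e-03 × 3600 × 24 = 88.0 mm/day.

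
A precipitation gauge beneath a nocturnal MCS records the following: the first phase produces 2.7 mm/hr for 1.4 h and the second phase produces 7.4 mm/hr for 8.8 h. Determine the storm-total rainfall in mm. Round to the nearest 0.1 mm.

total ≈ 68.9 mm

Total = Σ Rᵢ Δtᵢ = 2.7 × 1.4 + 7.4 × 8.8
      = 3.78 + 65.12 = 68.9 mm.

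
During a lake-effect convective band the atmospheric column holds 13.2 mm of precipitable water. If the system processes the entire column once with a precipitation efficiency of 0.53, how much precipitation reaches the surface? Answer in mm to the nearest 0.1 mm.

Precipitation = ε × PW = 0.53 × 13.2 = 7.0 mm.

precipitation ≈ 7.0 mm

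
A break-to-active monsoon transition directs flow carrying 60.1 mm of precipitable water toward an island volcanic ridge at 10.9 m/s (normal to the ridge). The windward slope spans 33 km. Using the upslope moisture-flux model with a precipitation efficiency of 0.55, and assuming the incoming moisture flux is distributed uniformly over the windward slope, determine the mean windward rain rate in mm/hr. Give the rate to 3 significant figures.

Incoming column moisture flux per unit ridge length: F = V × PW = 10.9 × 60.1 = 655.09 mm·m/s.
Spread over the 33 km slope with efficiency ε = 0.55: R = ε·F/W = 0.55 × 655.09 / 33000 m = 1.092e-02 mm/s.
R = 1.092e-02 × 3600 = 39.3 mm/hr.

R ≈ 39.3 mm/hr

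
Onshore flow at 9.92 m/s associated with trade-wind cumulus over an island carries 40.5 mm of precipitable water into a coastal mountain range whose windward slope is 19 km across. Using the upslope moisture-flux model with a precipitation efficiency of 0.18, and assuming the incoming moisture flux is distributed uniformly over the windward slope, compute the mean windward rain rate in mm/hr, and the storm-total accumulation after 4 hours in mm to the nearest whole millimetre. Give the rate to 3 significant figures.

Incoming column moisture flux per unit ridge length: F = V × PW = 9.92 × 40.5 = 401.76 mm·m/s.
Spread over the 19 km slope with efficiency ε = 0.18: R = ε·F/W = 0.18 × 401.76 / 19000 m = 3.806e-03 mm/s.
R = 3.806e-03 × 3600 = 13.7 mm/hr.
Over 4 h: total = 13.7 × 4 = 54.8 ≈ 55 mm.

R ≈ 13.7 mm/hr; total ≈ 55 mm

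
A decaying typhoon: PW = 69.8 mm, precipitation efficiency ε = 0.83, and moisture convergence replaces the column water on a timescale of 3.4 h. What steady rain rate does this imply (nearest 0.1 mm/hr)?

Each overturning extracts ε × PW = 0.83 × 69.8 = 57.934 mm.
Rate = ε·PW / τ = 57.934 / 3.4 h = 17.0 mm/hr.

R ≈ 17.0 mm/hr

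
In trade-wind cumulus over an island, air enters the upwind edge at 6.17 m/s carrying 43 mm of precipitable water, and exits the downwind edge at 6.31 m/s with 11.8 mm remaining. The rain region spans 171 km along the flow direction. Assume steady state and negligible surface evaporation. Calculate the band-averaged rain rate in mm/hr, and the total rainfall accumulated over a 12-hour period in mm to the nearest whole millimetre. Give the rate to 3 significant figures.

R ≈ 4.02 mm/hr; total ≈ 48 mm

Column moisture flux per unit crosswind length is F = V × PW.
Inflow: F_in = 6.17 × 43 = 265.31 mm·m/s
Outflow: F_out = 6.31 × 11.8 = 74.458 mm·m/s
Steady-state rate R = (F_in − F_out)/L = (265.31 − 74.458) / 171000 m = 1.116e-03 mm/s.
R = 1.116e-03 × 3600 = 4.02 mm/hr.
Over 12 h: total = 4.02 × 12 = 48.24 ≈ 48 mm.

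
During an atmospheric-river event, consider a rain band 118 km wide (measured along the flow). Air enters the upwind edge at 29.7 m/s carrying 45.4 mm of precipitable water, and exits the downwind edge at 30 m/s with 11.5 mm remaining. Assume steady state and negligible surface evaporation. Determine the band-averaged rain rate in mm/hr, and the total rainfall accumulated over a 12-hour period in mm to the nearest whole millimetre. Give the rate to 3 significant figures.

Column moisture flux per unit crosswind length is F = V × PW.
Inflow: F_in = 29.7 × 45.4 = 1348.38 mm·m/s
Outflow: F_out = 30 × 11.5 = 345 mm·m/s
Steady-state rate R = (F_in − F_out)/L = (1348.38 − 345) / 118000 m = 8.503e-03 mm/s.
R = 8.503e-03 × 3600 = 30.6 mm/hr.
Over 12 h: total = 30.6 × 12 = 367.2 ≈ 367 mm.

R ≈ 30.6 mm/hr; total ≈ 367 mm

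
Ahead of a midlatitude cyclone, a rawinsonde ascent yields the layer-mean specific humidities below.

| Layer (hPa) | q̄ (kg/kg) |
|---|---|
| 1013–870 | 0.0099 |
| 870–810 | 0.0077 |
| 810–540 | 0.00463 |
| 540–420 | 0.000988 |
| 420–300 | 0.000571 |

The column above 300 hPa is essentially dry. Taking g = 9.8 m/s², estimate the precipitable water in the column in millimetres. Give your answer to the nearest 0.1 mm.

Precipitable water is the column-integrated vapour mass per unit area: PW = (1/g) Σ q̄ Δp, with q in kg/kg and Δp in Pa (1 kg/m² of water = 1 mm).
Layer 1013–870 hPa: Δp = 143 hPa = 14300 Pa, q̄ = 0.0099 kg/kg → 0.0099 × 14300 / 9.8 = 14.45 mm
Layer 870–810 hPa: Δp = 60 hPa = 6000 Pa, q̄ = 0.0077 kg/kg → 0.0077 × 6000 / 9.8 = 4.71 mm
Layer 810–540 hPa: Δp = 270 hPa = 27000 Pa, q̄ = 0.00463 kg/kg → 0.00463 × 27000 / 9.8 = 12.76 mm
Layer 540–420 hPa: Δp = 120 hPa = 12000 Pa, q̄ = 0.000988 kg/kg → 0.000988 × 12000 / 9.8 = 1.21 mm
Layer 420–300 hPa: Δp = 120 hPa = 12000 Pa, q̄ = 0.000571 kg/kg → 0.000571 × 12000 / 9.8 = 0.70 mm
PW = 14.45 + 4.71 + 12.76 + 1.21 + 0.70 = 33.83 ≈ 33.8 mm.

PW ≈ 33.8 mm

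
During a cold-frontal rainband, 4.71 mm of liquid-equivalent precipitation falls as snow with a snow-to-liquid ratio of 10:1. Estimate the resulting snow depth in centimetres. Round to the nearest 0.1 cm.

Snow depth = liquid × ratio = 4.71 mm × 10 = 47.1 mm = 4.7 cm.

snow depth ≈ 4.7 cm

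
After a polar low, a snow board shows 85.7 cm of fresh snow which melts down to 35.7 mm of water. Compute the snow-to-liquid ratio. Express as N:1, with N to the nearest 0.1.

ratio ≈ 24.0

Ratio = snow depth / SWE = 857 mm / 35.7 mm = 24.0, i.e. 24.0:1.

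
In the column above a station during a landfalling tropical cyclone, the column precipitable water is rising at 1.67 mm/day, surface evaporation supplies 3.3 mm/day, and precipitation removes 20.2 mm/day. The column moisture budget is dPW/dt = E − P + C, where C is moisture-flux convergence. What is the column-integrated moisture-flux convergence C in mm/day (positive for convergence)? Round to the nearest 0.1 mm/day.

dPW/dt = +1.67 mm/day.
C = dPW/dt − E + P = (+1.67) − 3.3 + 20.2 = 18.6 mm/day.

C ≈ 18.6 mm/day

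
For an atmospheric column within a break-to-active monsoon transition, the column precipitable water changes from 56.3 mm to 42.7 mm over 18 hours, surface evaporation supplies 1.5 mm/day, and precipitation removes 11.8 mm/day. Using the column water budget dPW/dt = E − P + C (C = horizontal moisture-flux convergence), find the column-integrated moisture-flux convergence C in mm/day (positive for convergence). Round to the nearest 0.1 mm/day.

dPW/dt = (42.7 − 56.3) mm / (18/24 day) = -18.133 mm/day.
C = dPW/dt − E + P = (-18.133) − 1.5 + 11.8 = -7.8 mm/day.

C ≈ -7.8 mm/day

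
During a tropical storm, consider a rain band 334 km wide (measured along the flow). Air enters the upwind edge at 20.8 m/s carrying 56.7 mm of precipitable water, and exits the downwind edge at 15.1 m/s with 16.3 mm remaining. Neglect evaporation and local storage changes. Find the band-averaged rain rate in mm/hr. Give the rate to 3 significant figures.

Column moisture flux per unit crosswind length is F = V × PW.
Inflow: F_in = 20.8 × 56.7 = 1179.36 mm·m/s
Outflow: F_out = 15.1 × 16.3 = 246.13 mm·m/s
Steady-state rate R = (F_in − F_out)/L = (1179.36 − 246.13) / 334000 m = 2.794e-03 mm/s.
R = 2.794e-03 × 3600 = 10.1 mm/hr.

R ≈ 10.1 mm/hr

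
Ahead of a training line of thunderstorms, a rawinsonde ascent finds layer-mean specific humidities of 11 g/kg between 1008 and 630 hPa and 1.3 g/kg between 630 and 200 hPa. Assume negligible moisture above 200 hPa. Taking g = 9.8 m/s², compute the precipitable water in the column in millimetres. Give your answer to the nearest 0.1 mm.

Precipitable water is the column-integrated vapour mass per unit area: PW = (1/g) Σ q̄ Δp, with q in kg/kg and Δp in Pa (1 kg/m² of water = 1 mm).
Layer 1008–630 hPa: Δp = 378 hPa = 37800 Pa, q̄ = 0.011 kg/kg → 0.011 × 37800 / 9.8 = 42.43 mm
Layer 630–200 hPa: Δp = 430 hPa = 43000 Pa, q̄ = 0.0013 kg/kg → 0.0013 × 43000 / 9.8 = 5.70 mm
PW = 42.43 + 5.70 = 48.13 ≈ 48.1 mm.

PW ≈ 48.1 mm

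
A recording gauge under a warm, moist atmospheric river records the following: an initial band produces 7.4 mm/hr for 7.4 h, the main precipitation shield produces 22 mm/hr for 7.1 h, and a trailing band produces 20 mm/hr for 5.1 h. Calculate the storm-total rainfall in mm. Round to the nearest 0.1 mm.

total ≈ 313.0 mm

Total = Σ Rᵢ Δtᵢ = 7.4 × 7.4 + 22 × 7.1 + 20 × 5.1
      = 54.76 + 156.2 + 102 = 313.0 mm.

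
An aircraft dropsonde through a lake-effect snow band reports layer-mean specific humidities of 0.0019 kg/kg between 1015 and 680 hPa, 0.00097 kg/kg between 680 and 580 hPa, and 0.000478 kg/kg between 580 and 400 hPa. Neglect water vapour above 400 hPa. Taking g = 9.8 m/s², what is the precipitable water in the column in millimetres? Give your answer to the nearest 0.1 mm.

Precipitable water is the column-integrated vapour mass per unit area: PW = (1/g) Σ q̄ Δp, with q in kg/kg and Δp in Pa (1 kg/m² of water = 1 mm).
Layer 1015–680 hPa: Δp = 335 hPa = 33500 Pa, q̄ = 0.0019 kg/kg → 0.0019 × 33500 / 9.8 = 6.49 mm
Layer 680–580 hPa: Δp = 100 hPa = 10000 Pa, q̄ = 0.00097 kg/kg → 0.00097 × 10000 / 9.8 = 0.99 mm
Layer 580–400 hPa: Δp = 180 hPa = 18000 Pa, q̄ = 0.000478 kg/kg → 0.000478 × 18000 / 9.8 = 0.88 mm
PW = 6.49 + 0.99 + 0.88 = 8.36 ≈ 8.4 mm.

PW ≈ 8.4 mm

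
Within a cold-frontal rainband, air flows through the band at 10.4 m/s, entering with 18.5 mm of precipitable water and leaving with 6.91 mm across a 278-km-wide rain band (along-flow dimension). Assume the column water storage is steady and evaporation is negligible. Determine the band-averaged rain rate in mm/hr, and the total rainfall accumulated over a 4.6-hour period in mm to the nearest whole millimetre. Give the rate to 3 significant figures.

R ≈ 1.56 mm/hr; total ≈ 7 mm

Column moisture flux per unit crosswind length is F = V × PW.
Inflow: F_in = 10.4 × 18.5 = 192.4 mm·m/s
Outflow: F_out = 10.4 × 6.91 = 71.864 mm·m/s
Steady-state rate R = (F_in − F_out)/L = (192.4 − 71.864) / 278000 m = 4.336e-04 mm/s.
R = 4.336e-04 × 3600 = 1.56 mm/hr.
Over 4.6 h: total = 1.56 × 4.6 = 7.176 ≈ 7 mm.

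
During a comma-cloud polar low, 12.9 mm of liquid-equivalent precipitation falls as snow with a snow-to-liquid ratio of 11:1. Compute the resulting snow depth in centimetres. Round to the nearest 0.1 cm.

Snow depth = liquid × ratio = 12.9 mm × 11 = 141.9 mm = 14.2 cm.

snow depth ≈ 14.2 cm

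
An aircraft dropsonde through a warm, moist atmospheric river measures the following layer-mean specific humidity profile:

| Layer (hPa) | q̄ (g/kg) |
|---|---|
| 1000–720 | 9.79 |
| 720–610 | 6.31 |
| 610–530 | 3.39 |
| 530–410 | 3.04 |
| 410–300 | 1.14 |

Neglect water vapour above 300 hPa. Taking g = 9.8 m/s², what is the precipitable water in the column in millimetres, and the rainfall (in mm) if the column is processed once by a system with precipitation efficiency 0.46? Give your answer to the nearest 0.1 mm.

Precipitable water is the column-integrated vapour mass per unit area: PW = (1/g) Σ q̄ Δp, with q in kg/kg and Δp in Pa (1 kg/m² of water = 1 mm).
Layer 1000–720 hPa: Δp = 280 hPa = 28000 Pa, q̄ = 0.00979 kg/kg → 0.00979 × 28000 / 9.8 = 27.97 mm
Layer 720–610 hPa: Δp = 110 hPa = 11000 Pa, q̄ = 0.00631 kg/kg → 0.00631 × 11000 / 9.8 = 7.08 mm
Layer 610–530 hPa: Δp = 80 hPa = 8000 Pa, q̄ = 0.00339 kg/kg → 0.00339 × 8000 / 9.8 = 2.77 mm
Layer 530–410 hPa: Δp = 120 hPa = 12000 Pa, q̄ = 0.00304 kg/kg → 0.00304 × 12000 / 9.8 = 3.72 mm
Layer 410–300 hPa: Δp = 110 hPa = 11000 Pa, q̄ = 0.00114 kg/kg → 0.00114 × 11000 / 9.8 = 1.28 mm
PW = 27.97 + 7.08 + 2.77 + 3.72 + 1.28 = 42.82 ≈ 42.8 mm.
Rainfall = ε × PW = 0.46 × 42.8 = 19.7 mm.

PW ≈ 42.8 mm; rainfall ≈ 19.7 mm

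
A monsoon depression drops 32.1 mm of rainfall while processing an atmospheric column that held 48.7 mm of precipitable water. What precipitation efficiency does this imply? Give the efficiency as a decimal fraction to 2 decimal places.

ε = rainfall / PW = 32.1 / 48.7 = 0.66.

ε ≈ 0.66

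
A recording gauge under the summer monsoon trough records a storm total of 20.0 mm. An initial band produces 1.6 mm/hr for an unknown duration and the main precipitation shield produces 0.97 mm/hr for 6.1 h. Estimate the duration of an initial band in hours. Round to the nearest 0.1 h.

duration ≈ 8.8 h

Known phases: 0.97 × 6.1 = 5.917 mm.
Remaining depth = 20.0 − 5.917 = 14.083 mm.
Duration = 14.083 / 1.6 = 8.8 h.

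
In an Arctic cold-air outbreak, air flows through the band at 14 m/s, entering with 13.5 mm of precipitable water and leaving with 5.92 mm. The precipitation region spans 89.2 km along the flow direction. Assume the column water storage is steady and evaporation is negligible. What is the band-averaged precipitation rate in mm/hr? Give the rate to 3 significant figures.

Column moisture flux per unit crosswind length is F = V × PW.
Inflow: F_in = 14 × 13.5 = 189 mm·m/s
Outflow: F_out = 14 × 5.92 = 82.88 mm·m/s
Steady-state rate R = (F_in − F_out)/L = (189 − 82.88) / 89200 m = 1.190e-03 mm/s.
R = 1.190e-03 × 3600 = 4.28 mm/hr.

R ≈ 4.28 mm/hr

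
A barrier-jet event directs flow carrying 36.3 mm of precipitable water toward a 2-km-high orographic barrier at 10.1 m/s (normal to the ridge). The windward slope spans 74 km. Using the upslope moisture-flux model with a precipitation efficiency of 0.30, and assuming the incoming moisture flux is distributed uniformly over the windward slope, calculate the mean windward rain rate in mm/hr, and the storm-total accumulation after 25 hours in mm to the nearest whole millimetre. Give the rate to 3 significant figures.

Incoming column moisture flux per unit ridge length: F = V × PW = 10.1 × 36.3 = 366.63 mm·m/s.
Spread over the 74 km slope with efficiency ε = 0.30: R = ε·F/W = 0.30 × 366.63 / 74000 m = 1.486e-03 mm/s.
R = 1.486e-03 × 3600 = 5.35 mm/hr.
Over 25 h: total = 5.35 × 25 = 133.75 ≈ 134 mm.

R ≈ 5.35 mm/hr; total ≈ 134 mm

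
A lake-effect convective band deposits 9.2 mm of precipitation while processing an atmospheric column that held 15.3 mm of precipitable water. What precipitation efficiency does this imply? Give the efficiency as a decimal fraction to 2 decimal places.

ε = precipitation / PW = 9.2 / 15.3 = 0.60.

ε ≈ 0.60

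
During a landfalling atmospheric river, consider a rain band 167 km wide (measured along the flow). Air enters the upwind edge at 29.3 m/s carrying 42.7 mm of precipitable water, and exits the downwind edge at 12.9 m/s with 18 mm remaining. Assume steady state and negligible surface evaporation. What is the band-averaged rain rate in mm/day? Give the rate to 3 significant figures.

Column moisture flux per unit crosswind length is F = V × PW.
Inflow: F_in = 29.3 × 42.7 = 1251.11 mm·m/s
Outflow: F_out = 12.9 × 18 = 232.2 mm·m/s
Steady-state rate R = (F_in − F_out)/L = (1251.11 − 232.2) / 167000 m = 6.101e-03 mm/s.
R = 6.101e-03 × 3600 × 24 = 527 mm/day.

R ≈ 527 mm/day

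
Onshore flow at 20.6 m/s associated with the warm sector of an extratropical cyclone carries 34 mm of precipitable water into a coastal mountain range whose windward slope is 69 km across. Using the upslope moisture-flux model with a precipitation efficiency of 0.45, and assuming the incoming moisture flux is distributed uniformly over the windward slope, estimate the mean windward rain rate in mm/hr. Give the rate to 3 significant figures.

R ≈ 16.4 mm/hr

Incoming column moisture flux per unit ridge length: F = V × PW = 20.6 × 34 = 700.4 mm·m/s.
Spread over the 69 km slope with efficiency ε = 0.45: R = ε·F/W = 0.45 × 700.4 / 69000 m = 4.568e-03 mm/s.
R = 4.568e-03 × 3600 = 16.4 mm/hr.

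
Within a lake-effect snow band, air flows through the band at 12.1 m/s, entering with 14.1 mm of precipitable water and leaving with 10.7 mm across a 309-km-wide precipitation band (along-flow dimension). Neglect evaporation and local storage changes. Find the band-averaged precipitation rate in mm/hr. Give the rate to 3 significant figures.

R ≈ 0.479 mm/hr

Column moisture flux per unit crosswind length is F = V × PW.
Inflow: F_in = 12.1 × 14.1 = 170.61 mm·m/s
Outflow: F_out = 12.1 × 10.7 = 129.47 mm·m/s
Steady-state rate R = (F_in − F_out)/L = (170.61 − 129.47) / 309000 m = 1.331e-04 mm/s.
R = 1.331e-04 × 3600 = 0.479 mm/hr.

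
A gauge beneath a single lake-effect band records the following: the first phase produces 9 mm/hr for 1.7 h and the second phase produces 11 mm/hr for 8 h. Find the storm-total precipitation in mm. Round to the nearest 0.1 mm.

total ≈ 103.3 mm

Total = Σ Rᵢ Δtᵢ = 9 × 1.7 + 11 × 8
      = 15.3 + 88 = 103.3 mm.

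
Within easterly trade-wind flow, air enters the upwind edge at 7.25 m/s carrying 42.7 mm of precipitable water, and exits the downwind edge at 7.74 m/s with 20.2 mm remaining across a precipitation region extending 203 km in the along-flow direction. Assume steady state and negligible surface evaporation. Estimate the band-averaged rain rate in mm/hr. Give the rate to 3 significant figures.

Column moisture flux per unit crosswind length is F = V × PW.
Inflow: F_in = 7.25 × 42.7 = 309.575 mm·m/s
Outflow: F_out = 7.74 × 20.2 = 156.348 mm·m/s
Steady-state rate R = (F_in − F_out)/L = (309.575 − 156.348) / 203000 m = 7.548e-04 mm/s.
R = 7.548e-04 × 3600 = 2.72 mm/hr.

R ≈ 2.72 mm/hr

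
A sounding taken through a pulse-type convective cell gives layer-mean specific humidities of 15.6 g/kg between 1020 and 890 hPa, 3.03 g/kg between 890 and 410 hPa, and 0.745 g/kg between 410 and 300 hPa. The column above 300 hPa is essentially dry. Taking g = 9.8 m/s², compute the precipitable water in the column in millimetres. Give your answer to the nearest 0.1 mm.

Precipitable water is the column-integrated vapour mass per unit area: PW = (1/g) Σ q̄ Δp, with q in kg/kg and Δp in Pa (1 kg/m² of water = 1 mm).
Layer 1020–890 hPa: Δp = 130 hPa = 13000 Pa, q̄ = 0.0156 kg/kg → 0.0156 × 13000 / 9.8 = 20.69 mm
Layer 890–410 hPa: Δp = 480 hPa = 48000 Pa, q̄ = 0.00303 kg/kg → 0.00303 × 48000 / 9.8 = 14.84 mm
Layer 410–300 hPa: Δp = 110 hPa = 11000 Pa, q̄ = 0.000745 kg/kg → 0.000745 × 11000 / 9.8 = 0.84 mm
PW = 20.69 + 14.84 + 0.84 = 36.37 ≈ 36.4 mm.

PW ≈ 36.4 mm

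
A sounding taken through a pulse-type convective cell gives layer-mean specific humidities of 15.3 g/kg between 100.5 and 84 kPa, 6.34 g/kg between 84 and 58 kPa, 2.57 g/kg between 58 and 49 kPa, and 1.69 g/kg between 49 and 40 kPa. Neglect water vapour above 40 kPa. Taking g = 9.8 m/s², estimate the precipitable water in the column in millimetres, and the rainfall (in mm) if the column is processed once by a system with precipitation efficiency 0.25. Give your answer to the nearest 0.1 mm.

PW ≈ 46.5 mm; rainfall ≈ 11.6 mm

Precipitable water is the column-integrated vapour mass per unit area: PW = (1/g) Σ q̄ Δp, with q in kg/kg and Δp in Pa (1 kg/m² of water = 1 mm).
Layer 100.5–84 kPa: Δp = 165 hPa = 16500 Pa, q̄ = 0.0153 kg/kg → 0.0153 × 16500 / 9.8 = 25.76 mm
Layer 84–58 kPa: Δp = 260 hPa = 26000 Pa, q̄ = 0.00634 kg/kg → 0.00634 × 26000 / 9.8 = 16.82 mm
Layer 58–49 kPa: Δp = 90 hPa = 9000 Pa, q̄ = 0.00257 kg/kg → 0.00257 × 9000 / 9.8 = 2.36 mm
Layer 49–40 kPa: Δp = 90 hPa = 9000 Pa, q̄ = 0.00169 kg/kg → 0.00169 × 9000 / 9.8 = 1.55 mm
PW = 25.76 + 16.82 + 2.36 + 1.55 = 46.49 ≈ 46.5 mm.
Rainfall = ε × PW = 0.25 × 46.5 = 11.6 mm.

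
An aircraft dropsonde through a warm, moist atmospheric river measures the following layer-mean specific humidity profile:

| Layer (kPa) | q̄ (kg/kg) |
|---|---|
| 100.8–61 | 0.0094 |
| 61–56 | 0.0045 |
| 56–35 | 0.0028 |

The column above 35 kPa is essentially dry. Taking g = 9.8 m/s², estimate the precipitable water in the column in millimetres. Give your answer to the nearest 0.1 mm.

Precipitable water is the column-integrated vapour mass per unit area: PW = (1/g) Σ q̄ Δp, with q in kg/kg and Δp in Pa (1 kg/m² of water = 1 mm).
Layer 100.8–61 kPa: Δp = 398 hPa = 39800 Pa, q̄ = 0.0094 kg/kg → 0.0094 × 39800 / 9.8 = 38.18 mm
Layer 61–56 kPa: Δp = 50 hPa = 5000 Pa, q̄ = 0.0045 kg/kg → 0.0045 × 5000 / 9.8 = 2.30 mm
Layer 56–35 kPa: Δp = 210 hPa = 21000 Pa, q̄ = 0.0028 kg/kg → 0.0028 × 21000 / 9.8 = 6.00 mm
PW = 38.18 + 2.30 + 6.00 = 46.48 ≈ 46.5 mm.

PW ≈ 46.5 mm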